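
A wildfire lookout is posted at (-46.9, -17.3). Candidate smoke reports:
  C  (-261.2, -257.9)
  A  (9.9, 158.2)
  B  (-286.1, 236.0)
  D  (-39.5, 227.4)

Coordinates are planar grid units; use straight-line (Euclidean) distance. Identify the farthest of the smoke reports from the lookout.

Distances from the lookout ((-46.9, -17.3)):
B: 348.4
C: 322.2
D: 244.8
A: 184.5
The farthest is B at 348.4.

B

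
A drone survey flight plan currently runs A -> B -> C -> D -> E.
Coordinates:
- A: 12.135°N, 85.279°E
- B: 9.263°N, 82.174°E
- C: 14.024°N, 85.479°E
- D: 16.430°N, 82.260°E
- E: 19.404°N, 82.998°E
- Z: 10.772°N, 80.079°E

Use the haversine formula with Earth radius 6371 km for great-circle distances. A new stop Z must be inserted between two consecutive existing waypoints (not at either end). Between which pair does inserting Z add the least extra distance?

Added distance for inserting Z between each consecutive pair:
A–B: 404.9 km
B–C: 333.0 km
C–D: 923.9 km
D–E: 1341.6 km
Smallest added distance is 333.0 km, inserting between B and C.

between B and C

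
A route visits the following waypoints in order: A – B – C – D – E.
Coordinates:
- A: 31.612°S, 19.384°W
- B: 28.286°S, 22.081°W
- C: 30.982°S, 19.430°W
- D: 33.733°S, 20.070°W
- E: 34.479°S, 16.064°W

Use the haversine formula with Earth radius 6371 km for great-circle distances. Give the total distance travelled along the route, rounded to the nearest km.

Leg distances:
A→B: 451.9 km  (cumulative 451.9 km)
B→C: 394.3 km  (cumulative 846.3 km)
C→D: 311.7 km  (cumulative 1158.0 km)
D→E: 378.0 km  (cumulative 1536.0 km)
Total route length ≈ 1536 km.

1536 km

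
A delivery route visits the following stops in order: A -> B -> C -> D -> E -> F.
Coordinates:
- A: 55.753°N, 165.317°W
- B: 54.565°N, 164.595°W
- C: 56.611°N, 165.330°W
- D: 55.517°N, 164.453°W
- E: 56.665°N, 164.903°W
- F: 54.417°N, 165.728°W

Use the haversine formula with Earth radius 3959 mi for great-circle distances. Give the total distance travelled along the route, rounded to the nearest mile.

554 mi

Leg distances:
A→B: 86.9 mi  (cumulative 86.9 mi)
B→C: 144.3 mi  (cumulative 231.1 mi)
C→D: 82.8 mi  (cumulative 314.0 mi)
D→E: 81.2 mi  (cumulative 395.2 mi)
E→F: 158.6 mi  (cumulative 553.8 mi)
Total route length ≈ 554 mi.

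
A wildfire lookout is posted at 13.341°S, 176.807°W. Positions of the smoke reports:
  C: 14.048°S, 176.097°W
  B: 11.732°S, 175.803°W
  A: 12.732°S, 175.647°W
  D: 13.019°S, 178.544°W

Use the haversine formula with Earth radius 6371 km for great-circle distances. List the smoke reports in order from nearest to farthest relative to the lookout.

Distance from the lookout at 13.341°S, 176.807°W to each:
C 14.048°S, 176.097°W: 109.8 km
A 12.732°S, 175.647°W: 142.7 km
D 13.019°S, 178.544°W: 191.4 km
B 11.732°S, 175.803°W: 209.5 km

C, A, D, B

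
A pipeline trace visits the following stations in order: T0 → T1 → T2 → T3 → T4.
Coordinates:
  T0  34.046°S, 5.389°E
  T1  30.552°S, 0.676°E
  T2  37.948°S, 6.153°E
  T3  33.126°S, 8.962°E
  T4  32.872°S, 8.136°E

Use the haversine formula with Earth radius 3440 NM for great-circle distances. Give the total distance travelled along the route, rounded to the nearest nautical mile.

Leg distances:
T0→T1: 318.1 NM  (cumulative 318.1 NM)
T1→T2: 520.4 NM  (cumulative 838.5 NM)
T2→T3: 320.3 NM  (cumulative 1158.8 NM)
T3→T4: 44.3 NM  (cumulative 1203.1 NM)
Total route length ≈ 1203 NM.

1203 NM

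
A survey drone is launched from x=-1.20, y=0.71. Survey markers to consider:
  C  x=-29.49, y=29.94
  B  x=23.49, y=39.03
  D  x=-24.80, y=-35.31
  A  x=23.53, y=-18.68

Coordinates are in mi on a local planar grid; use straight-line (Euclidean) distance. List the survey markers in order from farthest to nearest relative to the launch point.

B, D, C, A

Distance from the launch point at x=-1.20, y=0.71 to each:
B x=23.49, y=39.03: 45.6 mi
D x=-24.80, y=-35.31: 43.1 mi
C x=-29.49, y=29.94: 40.7 mi
A x=23.53, y=-18.68: 31.4 mi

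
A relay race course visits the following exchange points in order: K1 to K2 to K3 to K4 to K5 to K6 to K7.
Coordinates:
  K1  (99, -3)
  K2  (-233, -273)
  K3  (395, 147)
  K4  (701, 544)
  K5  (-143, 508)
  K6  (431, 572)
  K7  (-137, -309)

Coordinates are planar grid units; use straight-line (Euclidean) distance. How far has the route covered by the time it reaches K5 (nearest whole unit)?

Leg distances:
K1→K2: 427.9  (cumulative 427.9)
K2→K3: 755.5  (cumulative 1183.4)
K3→K4: 501.2  (cumulative 1684.7)
K4→K5: 844.8  (cumulative 2529.4)
Cumulative distance at K5 ≈ 2529.

2529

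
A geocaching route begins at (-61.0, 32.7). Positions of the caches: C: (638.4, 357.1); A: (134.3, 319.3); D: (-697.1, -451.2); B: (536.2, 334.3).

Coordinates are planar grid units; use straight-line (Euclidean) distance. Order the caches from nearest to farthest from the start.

Distances from the start:
A (134.3, 319.3): 346.8
B (536.2, 334.3): 669.0
C (638.4, 357.1): 771.0
D (-697.1, -451.2): 799.2

A, B, C, D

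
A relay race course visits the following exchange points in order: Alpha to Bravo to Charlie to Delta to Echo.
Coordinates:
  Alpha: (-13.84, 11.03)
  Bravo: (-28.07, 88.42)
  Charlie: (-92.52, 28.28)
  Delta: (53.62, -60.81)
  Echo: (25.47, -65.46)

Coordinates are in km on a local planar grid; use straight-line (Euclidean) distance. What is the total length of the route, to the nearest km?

367 km

Leg distances:
Alpha→Bravo: 78.7 km  (cumulative 78.7 km)
Bravo→Charlie: 88.2 km  (cumulative 166.8 km)
Charlie→Delta: 171.2 km  (cumulative 338.0 km)
Delta→Echo: 28.5 km  (cumulative 366.5 km)
Total route length ≈ 367 km.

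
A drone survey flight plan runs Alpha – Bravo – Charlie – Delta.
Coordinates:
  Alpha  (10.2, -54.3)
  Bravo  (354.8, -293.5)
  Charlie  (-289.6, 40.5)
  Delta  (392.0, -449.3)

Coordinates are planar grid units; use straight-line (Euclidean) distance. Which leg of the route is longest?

Charlie–Delta

Leg distances:
Alpha→Bravo: 419.5
Bravo→Charlie: 725.8
Charlie→Delta: 839.3
The longest leg is Charlie–Delta at 839.3.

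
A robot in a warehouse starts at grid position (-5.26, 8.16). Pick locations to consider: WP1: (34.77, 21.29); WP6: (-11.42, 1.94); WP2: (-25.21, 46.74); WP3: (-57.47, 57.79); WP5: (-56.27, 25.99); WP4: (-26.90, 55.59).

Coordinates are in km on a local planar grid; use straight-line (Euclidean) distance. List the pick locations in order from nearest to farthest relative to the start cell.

WP6, WP1, WP2, WP4, WP5, WP3

Computing each straight-line distance from (-5.26, 8.16):
WP6 (-11.42, 1.94): 8.8 km
WP1 (34.77, 21.29): 42.1 km
WP2 (-25.21, 46.74): 43.4 km
WP4 (-26.90, 55.59): 52.1 km
WP5 (-56.27, 25.99): 54.0 km
WP3 (-57.47, 57.79): 72.0 km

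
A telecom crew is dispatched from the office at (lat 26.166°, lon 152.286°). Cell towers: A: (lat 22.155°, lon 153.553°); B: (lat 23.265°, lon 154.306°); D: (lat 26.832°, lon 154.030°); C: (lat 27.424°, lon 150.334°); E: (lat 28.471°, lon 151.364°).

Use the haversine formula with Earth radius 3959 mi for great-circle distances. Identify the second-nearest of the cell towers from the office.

C

Distance to each, sorted:
D: 117.3 mi
C: 148.5 mi
E: 169.0 mi
B: 237.2 mi
A: 288.4 mi
The second-nearest is C at 148.5 mi.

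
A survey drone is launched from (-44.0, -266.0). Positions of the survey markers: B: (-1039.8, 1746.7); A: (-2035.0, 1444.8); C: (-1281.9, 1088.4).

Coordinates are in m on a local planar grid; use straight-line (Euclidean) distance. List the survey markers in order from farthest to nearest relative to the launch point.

A, B, C

Distance from the launch point at (-44.0, -266.0) to each:
A (-2035.0, 1444.8): 2625.1 m
B (-1039.8, 1746.7): 2245.6 m
C (-1281.9, 1088.4): 1834.9 m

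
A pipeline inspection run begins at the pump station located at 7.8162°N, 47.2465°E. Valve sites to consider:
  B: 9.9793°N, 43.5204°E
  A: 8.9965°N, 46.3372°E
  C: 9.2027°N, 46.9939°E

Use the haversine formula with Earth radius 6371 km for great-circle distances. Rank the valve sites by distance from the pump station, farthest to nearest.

Distances from the pump station:
B 9.9793°N, 43.5204°E: 474.7 km
A 8.9965°N, 46.3372°E: 165.0 km
C 9.2027°N, 46.9939°E: 156.7 km

B, A, C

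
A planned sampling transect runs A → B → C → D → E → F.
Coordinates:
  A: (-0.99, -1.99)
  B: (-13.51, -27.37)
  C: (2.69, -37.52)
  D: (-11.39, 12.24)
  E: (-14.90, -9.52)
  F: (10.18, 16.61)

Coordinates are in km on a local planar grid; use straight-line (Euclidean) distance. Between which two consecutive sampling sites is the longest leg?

Leg distances:
A→B: 28.3 km
B→C: 19.1 km
C→D: 51.7 km
D→E: 22.0 km
E→F: 36.2 km
The longest leg is C–D at 51.7 km.

C–D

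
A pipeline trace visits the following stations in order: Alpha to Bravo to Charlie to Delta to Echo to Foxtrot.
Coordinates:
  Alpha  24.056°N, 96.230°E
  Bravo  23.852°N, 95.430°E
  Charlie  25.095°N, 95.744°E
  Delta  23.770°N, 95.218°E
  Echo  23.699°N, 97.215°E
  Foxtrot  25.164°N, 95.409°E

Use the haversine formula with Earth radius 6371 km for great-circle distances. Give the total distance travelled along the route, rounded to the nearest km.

Leg distances:
Alpha→Bravo: 84.4 km  (cumulative 84.4 km)
Bravo→Charlie: 141.8 km  (cumulative 226.2 km)
Charlie→Delta: 156.7 km  (cumulative 382.9 km)
Delta→Echo: 203.4 km  (cumulative 586.3 km)
Echo→Foxtrot: 244.9 km  (cumulative 831.2 km)
Total route length ≈ 831 km.

831 km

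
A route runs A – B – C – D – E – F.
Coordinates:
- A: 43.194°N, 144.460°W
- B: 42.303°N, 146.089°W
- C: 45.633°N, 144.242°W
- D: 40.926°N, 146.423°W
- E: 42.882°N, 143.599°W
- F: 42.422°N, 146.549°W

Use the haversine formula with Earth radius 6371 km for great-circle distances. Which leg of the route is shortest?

A–B

Leg distances:
A→B: 165.9 km
B→C: 398.7 km
C→D: 552.3 km
D→E: 319.2 km
E→F: 246.6 km
The shortest leg is A–B at 165.9 km.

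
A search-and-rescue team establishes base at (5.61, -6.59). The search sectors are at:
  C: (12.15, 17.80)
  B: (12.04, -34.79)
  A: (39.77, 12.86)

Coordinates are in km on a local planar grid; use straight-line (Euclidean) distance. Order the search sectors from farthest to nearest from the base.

A, B, C

Distances from the base:
A (39.77, 12.86): 39.3 km
B (12.04, -34.79): 28.9 km
C (12.15, 17.80): 25.3 km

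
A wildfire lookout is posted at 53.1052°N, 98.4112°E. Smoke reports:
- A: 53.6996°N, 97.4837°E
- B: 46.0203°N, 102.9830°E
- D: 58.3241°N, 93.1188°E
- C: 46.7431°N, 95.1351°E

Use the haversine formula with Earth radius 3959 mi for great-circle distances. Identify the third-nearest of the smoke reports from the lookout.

C

Distances from the lookout (53.1052°N, 98.4112°E):
A: 56.1 mi
D: 415.0 mi
C: 463.0 mi
B: 530.4 mi
The third-nearest is C at 463.0 mi.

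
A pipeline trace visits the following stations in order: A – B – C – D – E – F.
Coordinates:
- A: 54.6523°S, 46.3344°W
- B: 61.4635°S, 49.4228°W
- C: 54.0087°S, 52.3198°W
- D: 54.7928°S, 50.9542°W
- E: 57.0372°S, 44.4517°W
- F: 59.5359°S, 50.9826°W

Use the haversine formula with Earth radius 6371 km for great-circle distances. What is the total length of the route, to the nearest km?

2697 km

Leg distances:
A→B: 778.6 km  (cumulative 778.6 km)
B→C: 846.4 km  (cumulative 1625.0 km)
C→D: 124.2 km  (cumulative 1749.2 km)
D→E: 475.6 km  (cumulative 2224.8 km)
E→F: 471.8 km  (cumulative 2696.6 km)
Total route length ≈ 2697 km.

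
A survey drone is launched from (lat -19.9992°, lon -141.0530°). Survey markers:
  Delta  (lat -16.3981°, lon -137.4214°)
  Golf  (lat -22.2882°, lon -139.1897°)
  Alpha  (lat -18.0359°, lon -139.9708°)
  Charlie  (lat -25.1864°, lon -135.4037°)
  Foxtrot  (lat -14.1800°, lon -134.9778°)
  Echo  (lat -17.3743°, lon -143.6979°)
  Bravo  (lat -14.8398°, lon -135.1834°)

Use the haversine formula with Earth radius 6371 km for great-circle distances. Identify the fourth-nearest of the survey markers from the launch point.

Distances from the launch point ((lat -19.9992°, lon -141.0530°)):
Alpha: 246.2 km
Golf: 319.6 km
Echo: 403.5 km
Delta: 554.5 km
Charlie: 817.7 km
Bravo: 846.5 km
Foxtrot: 913.9 km
The fourth-nearest is Delta at 554.5 km.

Delta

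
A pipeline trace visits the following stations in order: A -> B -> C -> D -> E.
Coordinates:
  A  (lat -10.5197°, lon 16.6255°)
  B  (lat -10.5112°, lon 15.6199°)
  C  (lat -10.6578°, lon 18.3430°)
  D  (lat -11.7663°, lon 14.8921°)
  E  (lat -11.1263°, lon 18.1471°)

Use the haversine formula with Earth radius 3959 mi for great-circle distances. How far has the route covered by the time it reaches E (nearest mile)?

Leg distances:
A→B: 68.3 mi  (cumulative 68.3 mi)
B→C: 185.2 mi  (cumulative 253.6 mi)
C→D: 246.1 mi  (cumulative 499.7 mi)
D→E: 224.8 mi  (cumulative 724.5 mi)
Cumulative distance at E ≈ 724 mi.

724 mi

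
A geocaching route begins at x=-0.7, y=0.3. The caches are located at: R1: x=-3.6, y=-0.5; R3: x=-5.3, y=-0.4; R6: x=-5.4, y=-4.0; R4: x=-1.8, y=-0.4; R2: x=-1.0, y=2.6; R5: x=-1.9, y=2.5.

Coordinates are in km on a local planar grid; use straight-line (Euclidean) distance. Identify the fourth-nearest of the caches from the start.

Distance to each, sorted:
R4: 1.3 km
R2: 2.3 km
R5: 2.5 km
R1: 3.0 km
R3: 4.7 km
R6: 6.4 km
The fourth-nearest is R1 at 3.0 km.

R1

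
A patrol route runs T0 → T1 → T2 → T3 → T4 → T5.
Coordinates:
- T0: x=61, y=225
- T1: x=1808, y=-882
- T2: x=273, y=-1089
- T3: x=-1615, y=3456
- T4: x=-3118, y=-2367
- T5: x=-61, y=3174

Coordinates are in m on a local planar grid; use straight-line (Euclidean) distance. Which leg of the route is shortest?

T1–T2

Leg distances:
T0→T1: 2068.2 m
T1→T2: 1548.9 m
T2→T3: 4921.5 m
T3→T4: 6013.8 m
T4→T5: 6328.3 m
The shortest leg is T1–T2 at 1548.9 m.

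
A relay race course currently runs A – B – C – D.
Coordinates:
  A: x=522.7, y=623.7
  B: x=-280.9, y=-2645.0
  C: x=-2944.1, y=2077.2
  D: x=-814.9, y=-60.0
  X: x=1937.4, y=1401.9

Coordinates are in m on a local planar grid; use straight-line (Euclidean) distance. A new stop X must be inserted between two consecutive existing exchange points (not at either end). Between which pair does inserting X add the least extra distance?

Added distance for inserting X between each consecutive pair:
A–B: 2863.6 m
B–C: 4121.6 m
C–D: 5027.6 m
Smallest added distance is 2863.6 m, inserting between A and B.

between A and B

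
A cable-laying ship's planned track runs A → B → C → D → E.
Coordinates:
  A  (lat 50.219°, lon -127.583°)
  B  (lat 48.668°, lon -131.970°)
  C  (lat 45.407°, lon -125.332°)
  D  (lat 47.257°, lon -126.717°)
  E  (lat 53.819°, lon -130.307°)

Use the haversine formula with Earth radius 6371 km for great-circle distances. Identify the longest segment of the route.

Leg distances:
A→B: 360.9 km
B→C: 619.7 km
C→D: 231.6 km
D→E: 772.3 km
The longest leg is D–E at 772.3 km.

D–E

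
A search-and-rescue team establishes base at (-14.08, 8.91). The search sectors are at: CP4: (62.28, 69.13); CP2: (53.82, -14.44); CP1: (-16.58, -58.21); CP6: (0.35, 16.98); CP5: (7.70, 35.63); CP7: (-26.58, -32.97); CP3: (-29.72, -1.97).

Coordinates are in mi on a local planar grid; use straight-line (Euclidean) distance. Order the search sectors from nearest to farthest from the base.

Computing each straight-line distance from (-14.08, 8.91):
CP6 (0.35, 16.98): 16.5 mi
CP3 (-29.72, -1.97): 19.1 mi
CP5 (7.70, 35.63): 34.5 mi
CP7 (-26.58, -32.97): 43.7 mi
CP1 (-16.58, -58.21): 67.2 mi
CP2 (53.82, -14.44): 71.8 mi
CP4 (62.28, 69.13): 97.2 mi

CP6, CP3, CP5, CP7, CP1, CP2, CP4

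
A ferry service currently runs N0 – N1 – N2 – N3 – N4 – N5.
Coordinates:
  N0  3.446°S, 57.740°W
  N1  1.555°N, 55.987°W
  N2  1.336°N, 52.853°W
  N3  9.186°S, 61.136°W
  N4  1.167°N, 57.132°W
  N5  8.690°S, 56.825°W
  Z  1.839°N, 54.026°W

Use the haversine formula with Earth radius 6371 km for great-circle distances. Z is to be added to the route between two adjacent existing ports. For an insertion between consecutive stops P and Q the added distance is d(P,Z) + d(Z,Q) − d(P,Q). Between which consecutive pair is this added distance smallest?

between N1 and N2

Added distance for inserting Z between each consecutive pair:
N0–N1: 349.2 km
N1–N2: 12.9 km
N2–N3: 112.2 km
N3–N4: 576.8 km
N4–N5: 467.8 km
Smallest added distance is 12.9 km, inserting between N1 and N2.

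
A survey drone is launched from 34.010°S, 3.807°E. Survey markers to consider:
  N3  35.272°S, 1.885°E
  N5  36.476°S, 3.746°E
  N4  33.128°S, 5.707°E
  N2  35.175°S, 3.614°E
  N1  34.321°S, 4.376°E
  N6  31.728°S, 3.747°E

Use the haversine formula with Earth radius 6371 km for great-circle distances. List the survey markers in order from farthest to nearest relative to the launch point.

Distance from the launch point at 34.010°S, 3.807°E to each:
N5 36.476°S, 3.746°E: 274.3 km
N6 31.728°S, 3.747°E: 253.8 km
N3 35.272°S, 1.885°E: 225.0 km
N4 33.128°S, 5.707°E: 201.5 km
N2 35.175°S, 3.614°E: 130.7 km
N1 34.321°S, 4.376°E: 62.7 km

N5, N6, N3, N4, N2, N1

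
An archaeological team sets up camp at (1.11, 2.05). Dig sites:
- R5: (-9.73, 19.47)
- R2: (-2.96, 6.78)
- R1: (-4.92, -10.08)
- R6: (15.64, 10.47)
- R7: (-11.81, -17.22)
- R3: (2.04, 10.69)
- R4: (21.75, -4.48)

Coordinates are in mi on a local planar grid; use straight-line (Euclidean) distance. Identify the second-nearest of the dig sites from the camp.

R3

Distance to each, sorted:
R2: 6.2 mi
R3: 8.7 mi
R1: 13.5 mi
R6: 16.8 mi
R5: 20.5 mi
R4: 21.6 mi
R7: 23.2 mi
The second-nearest is R3 at 8.7 mi.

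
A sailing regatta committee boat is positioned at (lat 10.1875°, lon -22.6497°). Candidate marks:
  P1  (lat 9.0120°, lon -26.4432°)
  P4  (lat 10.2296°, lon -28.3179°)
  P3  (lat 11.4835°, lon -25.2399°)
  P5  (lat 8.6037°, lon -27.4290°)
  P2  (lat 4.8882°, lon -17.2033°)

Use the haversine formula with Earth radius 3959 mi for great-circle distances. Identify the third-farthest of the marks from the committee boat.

P5

Distances from the committee boat ((lat 10.1875°, lon -22.6497°)):
P2: 522.6 mi
P4: 385.5 mi
P5: 343.7 mi
P1: 270.9 mi
P3: 197.3 mi
The third-farthest is P5 at 343.7 mi.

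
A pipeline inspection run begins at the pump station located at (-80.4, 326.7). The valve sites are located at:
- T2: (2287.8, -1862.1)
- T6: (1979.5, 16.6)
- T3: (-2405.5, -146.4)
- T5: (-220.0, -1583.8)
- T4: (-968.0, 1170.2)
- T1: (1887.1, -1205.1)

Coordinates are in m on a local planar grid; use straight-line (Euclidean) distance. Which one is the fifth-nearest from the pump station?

Distances from the pump station ((-80.4, 326.7)):
T4: 1224.5 m
T5: 1915.6 m
T6: 2083.1 m
T3: 2372.7 m
T1: 2493.5 m
T2: 3224.8 m
The fifth-nearest is T1 at 2493.5 m.

T1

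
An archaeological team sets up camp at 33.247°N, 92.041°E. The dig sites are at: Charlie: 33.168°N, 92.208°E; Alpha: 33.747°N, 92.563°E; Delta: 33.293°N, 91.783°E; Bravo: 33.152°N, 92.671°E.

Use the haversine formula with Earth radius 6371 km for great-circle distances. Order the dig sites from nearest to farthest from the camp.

Charlie, Delta, Bravo, Alpha

Distance from the camp at 33.247°N, 92.041°E to each:
Charlie 33.168°N, 92.208°E: 17.8 km
Delta 33.293°N, 91.783°E: 24.5 km
Bravo 33.152°N, 92.671°E: 59.6 km
Alpha 33.747°N, 92.563°E: 73.7 km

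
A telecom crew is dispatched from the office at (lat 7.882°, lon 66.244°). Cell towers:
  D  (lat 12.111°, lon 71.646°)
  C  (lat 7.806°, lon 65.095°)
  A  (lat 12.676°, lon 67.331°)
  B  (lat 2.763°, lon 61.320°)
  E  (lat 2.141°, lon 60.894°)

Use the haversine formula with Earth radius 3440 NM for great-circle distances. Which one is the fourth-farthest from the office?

Distances from the office ((lat 7.882°, lon 66.244°)):
E: 470.2 NM
B: 425.5 NM
D: 408.0 NM
A: 294.9 NM
C: 68.5 NM
The fourth-farthest is A at 294.9 NM.

A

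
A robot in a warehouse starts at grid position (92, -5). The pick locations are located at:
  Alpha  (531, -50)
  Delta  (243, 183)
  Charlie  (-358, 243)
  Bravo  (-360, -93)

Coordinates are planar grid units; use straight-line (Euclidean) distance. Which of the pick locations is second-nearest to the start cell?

Distance to each, sorted:
Delta: 241.1
Alpha: 441.3
Bravo: 460.5
Charlie: 513.8
The second-nearest is Alpha at 441.3.

Alpha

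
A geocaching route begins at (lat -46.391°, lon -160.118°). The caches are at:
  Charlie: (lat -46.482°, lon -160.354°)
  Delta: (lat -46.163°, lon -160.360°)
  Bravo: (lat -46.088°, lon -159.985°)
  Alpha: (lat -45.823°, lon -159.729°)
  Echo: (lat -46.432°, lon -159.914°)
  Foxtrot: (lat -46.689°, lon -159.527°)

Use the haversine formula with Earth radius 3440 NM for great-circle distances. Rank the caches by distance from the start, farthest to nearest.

Computing each great-circle distance from (lat -46.391°, lon -160.118°):
Alpha (lat -45.823°, lon -159.729°): 37.8 NM
Foxtrot (lat -46.689°, lon -159.527°): 30.3 NM
Bravo (lat -46.088°, lon -159.985°): 19.0 NM
Delta (lat -46.163°, lon -160.360°): 17.0 NM
Charlie (lat -46.482°, lon -160.354°): 11.2 NM
Echo (lat -46.432°, lon -159.914°): 8.8 NM

Alpha, Foxtrot, Bravo, Delta, Charlie, Echo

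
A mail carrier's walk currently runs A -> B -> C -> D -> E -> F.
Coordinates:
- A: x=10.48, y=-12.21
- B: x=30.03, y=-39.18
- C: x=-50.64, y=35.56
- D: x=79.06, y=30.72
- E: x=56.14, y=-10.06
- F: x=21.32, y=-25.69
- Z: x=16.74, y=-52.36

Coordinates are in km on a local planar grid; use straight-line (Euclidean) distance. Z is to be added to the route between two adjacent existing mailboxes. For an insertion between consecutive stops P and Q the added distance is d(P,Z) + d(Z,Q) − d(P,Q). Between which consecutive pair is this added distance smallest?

Added distance for inserting Z between each consecutive pair:
A–B: 26.0 km
B–C: 19.5 km
C–D: 84.8 km
D–E: 114.9 km
E–F: 46.7 km
Smallest added distance is 19.5 km, inserting between B and C.

between B and C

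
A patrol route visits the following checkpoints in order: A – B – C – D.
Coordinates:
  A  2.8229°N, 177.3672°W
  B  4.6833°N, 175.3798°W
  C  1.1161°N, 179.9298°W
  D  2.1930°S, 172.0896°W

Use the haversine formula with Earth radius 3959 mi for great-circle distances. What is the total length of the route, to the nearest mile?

Leg distances:
A→B: 187.9 mi  (cumulative 187.9 mi)
B→C: 399.1 mi  (cumulative 587.0 mi)
C→D: 587.9 mi  (cumulative 1174.9 mi)
Total route length ≈ 1175 mi.

1175 mi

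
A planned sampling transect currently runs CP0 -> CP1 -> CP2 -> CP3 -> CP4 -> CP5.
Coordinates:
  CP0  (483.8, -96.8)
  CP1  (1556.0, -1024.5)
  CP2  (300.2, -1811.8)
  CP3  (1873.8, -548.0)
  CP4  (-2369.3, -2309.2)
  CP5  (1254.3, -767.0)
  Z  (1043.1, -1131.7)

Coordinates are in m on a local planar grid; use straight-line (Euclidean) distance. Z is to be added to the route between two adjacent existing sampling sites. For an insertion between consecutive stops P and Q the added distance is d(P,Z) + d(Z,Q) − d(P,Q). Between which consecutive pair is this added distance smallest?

Added distance for inserting Z between each consecutive pair:
CP0–CP1: 282.5 m
CP1–CP2: 49.0 m
CP2–CP3: 4.2 m
CP3–CP4: 31.0 m
CP4–CP5: 93.2 m
Smallest added distance is 4.2 m, inserting between CP2 and CP3.

between CP2 and CP3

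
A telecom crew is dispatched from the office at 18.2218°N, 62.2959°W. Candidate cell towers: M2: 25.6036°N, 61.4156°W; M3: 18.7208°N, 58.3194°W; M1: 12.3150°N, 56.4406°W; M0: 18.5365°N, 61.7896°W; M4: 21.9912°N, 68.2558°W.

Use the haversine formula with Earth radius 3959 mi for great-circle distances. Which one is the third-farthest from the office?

Distances from the office (18.2218°N, 62.2959°W):
M1: 564.6 mi
M2: 513.2 mi
M4: 466.1 mi
M3: 262.9 mi
M0: 39.7 mi
The third-farthest is M4 at 466.1 mi.

M4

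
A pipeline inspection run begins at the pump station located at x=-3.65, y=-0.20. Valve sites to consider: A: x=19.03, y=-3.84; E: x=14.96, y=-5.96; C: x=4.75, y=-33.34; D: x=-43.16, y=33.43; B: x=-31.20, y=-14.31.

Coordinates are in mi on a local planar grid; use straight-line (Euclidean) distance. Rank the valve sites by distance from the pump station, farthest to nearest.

D, C, B, A, E

Computing each straight-line distance from x=-3.65, y=-0.20:
D x=-43.16, y=33.43: 51.9 mi
C x=4.75, y=-33.34: 34.2 mi
B x=-31.20, y=-14.31: 31.0 mi
A x=19.03, y=-3.84: 23.0 mi
E x=14.96, y=-5.96: 19.5 mi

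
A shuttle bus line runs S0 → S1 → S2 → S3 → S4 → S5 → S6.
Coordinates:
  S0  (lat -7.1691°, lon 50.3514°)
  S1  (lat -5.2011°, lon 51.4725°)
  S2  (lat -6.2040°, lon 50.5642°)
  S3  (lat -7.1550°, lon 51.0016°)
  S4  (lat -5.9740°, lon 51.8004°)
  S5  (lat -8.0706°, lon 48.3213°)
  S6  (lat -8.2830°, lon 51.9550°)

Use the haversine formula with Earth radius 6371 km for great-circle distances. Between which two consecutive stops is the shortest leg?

Leg distances:
S0→S1: 251.5 km
S1→S2: 150.1 km
S2→S3: 116.3 km
S3→S4: 158.2 km
S4→S5: 449.2 km
S5→S6: 400.6 km
The shortest leg is S2–S3 at 116.3 km.

S2–S3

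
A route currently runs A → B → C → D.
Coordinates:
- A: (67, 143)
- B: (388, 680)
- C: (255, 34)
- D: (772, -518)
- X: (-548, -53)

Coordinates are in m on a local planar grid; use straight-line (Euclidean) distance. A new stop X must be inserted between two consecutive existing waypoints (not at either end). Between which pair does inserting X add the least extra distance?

Added distance for inserting X between each consecutive pair:
A–B: 1208.7 m
B–C: 1337.0 m
C–D: 1450.9 m
Smallest added distance is 1208.7 m, inserting between A and B.

between A and B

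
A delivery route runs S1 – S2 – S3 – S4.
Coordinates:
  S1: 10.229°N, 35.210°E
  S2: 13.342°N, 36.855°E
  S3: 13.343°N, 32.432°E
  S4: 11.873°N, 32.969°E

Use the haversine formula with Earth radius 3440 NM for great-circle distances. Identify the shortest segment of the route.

S3–S4

Leg distances:
S1→S2: 210.4 NM
S2→S3: 258.4 NM
S3→S4: 93.7 NM
The shortest leg is S3–S4 at 93.7 NM.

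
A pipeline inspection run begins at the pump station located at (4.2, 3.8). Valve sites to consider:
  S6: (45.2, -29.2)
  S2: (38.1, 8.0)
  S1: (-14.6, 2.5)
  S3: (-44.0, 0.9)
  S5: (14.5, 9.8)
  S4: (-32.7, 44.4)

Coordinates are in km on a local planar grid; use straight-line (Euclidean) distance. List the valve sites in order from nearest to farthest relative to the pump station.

S5, S1, S2, S3, S6, S4

Distance from the pump station at (4.2, 3.8) to each:
S5 (14.5, 9.8): 11.9 km
S1 (-14.6, 2.5): 18.8 km
S2 (38.1, 8.0): 34.2 km
S3 (-44.0, 0.9): 48.3 km
S6 (45.2, -29.2): 52.6 km
S4 (-32.7, 44.4): 54.9 km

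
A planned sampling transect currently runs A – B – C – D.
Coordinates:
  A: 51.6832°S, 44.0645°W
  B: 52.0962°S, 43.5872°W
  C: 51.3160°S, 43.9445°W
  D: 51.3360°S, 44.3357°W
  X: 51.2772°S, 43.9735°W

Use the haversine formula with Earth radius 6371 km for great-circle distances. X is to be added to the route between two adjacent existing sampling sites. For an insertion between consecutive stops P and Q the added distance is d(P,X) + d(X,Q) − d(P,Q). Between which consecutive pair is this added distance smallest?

Added distance for inserting X between each consecutive pair:
A–B: 84.1 km
B–C: 9.5 km
C–D: 3.5 km
Smallest added distance is 3.5 km, inserting between C and D.

between C and D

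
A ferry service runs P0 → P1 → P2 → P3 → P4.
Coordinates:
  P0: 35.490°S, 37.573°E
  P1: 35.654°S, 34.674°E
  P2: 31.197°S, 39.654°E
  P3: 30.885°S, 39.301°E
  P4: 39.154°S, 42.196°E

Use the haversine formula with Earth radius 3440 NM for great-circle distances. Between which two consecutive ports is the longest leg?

Leg distances:
P0→P1: 141.9 NM
P1→P2: 365.8 NM
P2→P3: 26.1 NM
P3→P4: 516.4 NM
The longest leg is P3–P4 at 516.4 NM.

P3–P4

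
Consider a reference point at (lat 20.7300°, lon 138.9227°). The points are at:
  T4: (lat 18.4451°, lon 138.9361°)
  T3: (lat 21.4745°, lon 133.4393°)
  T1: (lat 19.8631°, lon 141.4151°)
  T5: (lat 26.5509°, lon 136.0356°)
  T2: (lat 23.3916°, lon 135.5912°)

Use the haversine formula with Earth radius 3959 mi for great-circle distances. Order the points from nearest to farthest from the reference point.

Distances from the reference point:
T4 (lat 18.4451°, lon 138.9361°): 157.9 mi
T1 (lat 19.8631°, lon 141.4151°): 172.3 mi
T2 (lat 23.3916°, lon 135.5912°): 281.6 mi
T3 (lat 21.4745°, lon 133.4393°): 357.2 mi
T5 (lat 26.5509°, lon 136.0356°): 441.7 mi

T4, T1, T2, T3, T5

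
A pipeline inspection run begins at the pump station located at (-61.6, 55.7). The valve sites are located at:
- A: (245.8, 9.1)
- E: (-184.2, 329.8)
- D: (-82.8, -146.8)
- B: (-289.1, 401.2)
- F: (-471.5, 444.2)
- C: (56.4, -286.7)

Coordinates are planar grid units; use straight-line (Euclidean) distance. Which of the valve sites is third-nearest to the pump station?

Distance to each, sorted:
D: 203.6
E: 300.3
A: 310.9
C: 362.2
B: 413.7
F: 564.8
The third-nearest is A at 310.9.

A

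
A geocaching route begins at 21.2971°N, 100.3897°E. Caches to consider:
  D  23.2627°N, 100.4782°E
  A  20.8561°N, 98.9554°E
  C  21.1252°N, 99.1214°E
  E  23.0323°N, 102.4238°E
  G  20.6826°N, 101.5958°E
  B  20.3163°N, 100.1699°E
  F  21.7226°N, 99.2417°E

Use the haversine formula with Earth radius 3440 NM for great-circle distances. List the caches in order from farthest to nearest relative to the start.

E, D, A, G, C, F, B

Distance from the start at 21.2971°N, 100.3897°E to each:
E 23.0323°N, 102.4238°E: 153.8 NM
D 23.2627°N, 100.4782°E: 118.1 NM
A 20.8561°N, 98.9554°E: 84.6 NM
G 20.6826°N, 101.5958°E: 77.0 NM
C 21.1252°N, 99.1214°E: 71.7 NM
F 21.7226°N, 99.2417°E: 69.0 NM
B 20.3163°N, 100.1699°E: 60.2 NM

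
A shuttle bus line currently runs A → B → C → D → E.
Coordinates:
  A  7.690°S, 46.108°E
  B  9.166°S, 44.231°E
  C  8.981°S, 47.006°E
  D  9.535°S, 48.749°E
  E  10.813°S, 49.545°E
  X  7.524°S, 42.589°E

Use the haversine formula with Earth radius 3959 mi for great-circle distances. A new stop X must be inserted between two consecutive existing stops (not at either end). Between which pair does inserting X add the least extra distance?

Added distance for inserting X between each consecutive pair:
A–B: 237.0 mi
B–C: 288.2 mi
C–D: 636.7 mi
D–E: 865.7 mi
Smallest added distance is 237.0 mi, inserting between A and B.

between A and B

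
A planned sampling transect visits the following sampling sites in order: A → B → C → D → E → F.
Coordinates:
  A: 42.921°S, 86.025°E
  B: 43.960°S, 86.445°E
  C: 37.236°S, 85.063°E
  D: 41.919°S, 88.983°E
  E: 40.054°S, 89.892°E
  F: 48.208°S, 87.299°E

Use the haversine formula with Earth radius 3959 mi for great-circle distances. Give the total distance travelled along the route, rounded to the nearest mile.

1645 mi

Leg distances:
A→B: 74.8 mi  (cumulative 74.8 mi)
B→C: 470.2 mi  (cumulative 545.0 mi)
C→D: 385.0 mi  (cumulative 930.0 mi)
D→E: 137.3 mi  (cumulative 1067.3 mi)
E→F: 577.8 mi  (cumulative 1645.1 mi)
Total route length ≈ 1645 mi.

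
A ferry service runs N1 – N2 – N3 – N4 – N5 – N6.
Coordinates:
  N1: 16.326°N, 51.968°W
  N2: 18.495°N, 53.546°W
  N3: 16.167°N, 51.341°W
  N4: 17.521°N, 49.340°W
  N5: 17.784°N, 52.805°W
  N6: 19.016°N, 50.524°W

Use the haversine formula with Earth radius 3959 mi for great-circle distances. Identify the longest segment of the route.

Leg distances:
N1→N2: 182.4 mi
N2→N3: 216.9 mi
N3→N4: 162.1 mi
N4→N5: 228.9 mi
N5→N6: 172.1 mi
The longest leg is N4–N5 at 228.9 mi.

N4–N5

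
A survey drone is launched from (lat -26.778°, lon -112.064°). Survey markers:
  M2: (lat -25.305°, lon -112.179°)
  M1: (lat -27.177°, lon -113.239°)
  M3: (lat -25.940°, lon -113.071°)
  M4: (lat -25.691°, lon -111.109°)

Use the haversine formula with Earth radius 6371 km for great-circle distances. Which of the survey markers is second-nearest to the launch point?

Distance to each, sorted:
M1: 124.6 km
M3: 136.9 km
M4: 153.9 km
M2: 164.2 km
The second-nearest is M3 at 136.9 km.

M3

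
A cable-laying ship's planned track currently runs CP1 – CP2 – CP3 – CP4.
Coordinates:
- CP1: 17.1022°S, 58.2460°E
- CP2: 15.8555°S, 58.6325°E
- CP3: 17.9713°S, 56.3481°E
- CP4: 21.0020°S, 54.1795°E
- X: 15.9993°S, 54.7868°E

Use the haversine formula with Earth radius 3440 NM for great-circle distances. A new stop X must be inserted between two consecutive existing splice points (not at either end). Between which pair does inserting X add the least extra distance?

between CP2 and CP3

Added distance for inserting X between each consecutive pair:
CP1–CP2: 353.9 NM
CP2–CP3: 188.1 NM
CP3–CP4: 231.4 NM
Smallest added distance is 188.1 NM, inserting between CP2 and CP3.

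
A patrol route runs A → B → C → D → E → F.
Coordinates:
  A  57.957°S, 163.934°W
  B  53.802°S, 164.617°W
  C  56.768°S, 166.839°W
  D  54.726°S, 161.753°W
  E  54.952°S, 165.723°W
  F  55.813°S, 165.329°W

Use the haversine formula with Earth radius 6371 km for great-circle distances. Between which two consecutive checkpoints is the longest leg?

Leg distances:
A→B: 464.0 km
B→C: 358.5 km
C→D: 390.8 km
D→E: 255.4 km
E→F: 98.9 km
The longest leg is A–B at 464.0 km.

A–B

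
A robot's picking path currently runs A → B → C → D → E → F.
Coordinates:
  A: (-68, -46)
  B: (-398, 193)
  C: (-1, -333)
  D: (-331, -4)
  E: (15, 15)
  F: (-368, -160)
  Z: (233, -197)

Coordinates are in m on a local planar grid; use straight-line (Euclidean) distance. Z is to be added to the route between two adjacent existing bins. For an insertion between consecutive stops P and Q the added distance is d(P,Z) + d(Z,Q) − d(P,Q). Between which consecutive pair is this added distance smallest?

between B and C

Added distance for inserting Z between each consecutive pair:
A–B: 671.1 m
B–C: 353.4 m
C–D: 400.8 m
D–E: 553.7 m
E–F: 485.1 m
Smallest added distance is 353.4 m, inserting between B and C.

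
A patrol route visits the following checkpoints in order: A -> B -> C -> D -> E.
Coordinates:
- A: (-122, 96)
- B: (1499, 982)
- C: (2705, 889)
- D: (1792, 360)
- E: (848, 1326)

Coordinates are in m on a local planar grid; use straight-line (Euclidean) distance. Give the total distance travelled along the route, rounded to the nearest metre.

Leg distances:
A→B: 1847.3 m  (cumulative 1847.3 m)
B→C: 1209.6 m  (cumulative 3056.9 m)
C→D: 1055.2 m  (cumulative 4112.1 m)
D→E: 1350.7 m  (cumulative 5462.8 m)
Total route length ≈ 5463 m.

5463 m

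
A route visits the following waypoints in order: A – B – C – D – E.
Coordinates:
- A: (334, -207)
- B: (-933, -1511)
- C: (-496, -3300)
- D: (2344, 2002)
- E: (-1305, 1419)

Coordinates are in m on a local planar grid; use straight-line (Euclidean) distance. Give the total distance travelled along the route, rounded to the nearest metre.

Leg distances:
A→B: 1818.2 m  (cumulative 1818.2 m)
B→C: 1841.6 m  (cumulative 3659.8 m)
C→D: 6014.7 m  (cumulative 9674.5 m)
D→E: 3695.3 m  (cumulative 13369.8 m)
Total route length ≈ 13370 m.

13370 m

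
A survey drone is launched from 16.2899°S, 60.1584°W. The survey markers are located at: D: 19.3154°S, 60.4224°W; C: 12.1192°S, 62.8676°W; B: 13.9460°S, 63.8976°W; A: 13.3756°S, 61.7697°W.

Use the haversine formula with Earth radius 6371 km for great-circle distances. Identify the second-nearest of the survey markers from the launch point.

A

Distances from the launch point (16.2899°S, 60.1584°W):
D: 337.6 km
A: 367.4 km
B: 478.6 km
C: 548.0 km
The second-nearest is A at 367.4 km.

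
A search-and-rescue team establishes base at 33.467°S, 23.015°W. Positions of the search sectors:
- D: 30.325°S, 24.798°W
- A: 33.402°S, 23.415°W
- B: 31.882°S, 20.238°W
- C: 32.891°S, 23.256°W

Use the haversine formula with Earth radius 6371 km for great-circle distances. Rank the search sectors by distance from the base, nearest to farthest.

Distances from the base:
A 33.402°S, 23.415°W: 37.8 km
C 32.891°S, 23.256°W: 67.9 km
B 31.882°S, 20.238°W: 314.0 km
D 30.325°S, 24.798°W: 387.8 km

A, C, B, D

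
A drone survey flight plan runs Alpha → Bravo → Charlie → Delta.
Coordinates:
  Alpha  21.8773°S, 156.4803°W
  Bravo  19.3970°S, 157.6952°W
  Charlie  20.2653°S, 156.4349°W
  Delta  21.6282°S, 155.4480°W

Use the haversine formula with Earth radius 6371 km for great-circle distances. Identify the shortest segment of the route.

Bravo–Charlie

Leg distances:
Alpha→Bravo: 303.4 km
Bravo→Charlie: 163.4 km
Charlie→Delta: 182.9 km
The shortest leg is Bravo–Charlie at 163.4 km.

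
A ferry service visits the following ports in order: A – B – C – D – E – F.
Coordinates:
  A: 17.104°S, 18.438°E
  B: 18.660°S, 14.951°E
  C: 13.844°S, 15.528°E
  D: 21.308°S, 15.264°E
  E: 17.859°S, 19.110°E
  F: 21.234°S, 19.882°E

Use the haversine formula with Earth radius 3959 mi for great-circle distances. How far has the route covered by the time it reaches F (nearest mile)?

1688 mi

Leg distances:
A→B: 253.2 mi  (cumulative 253.2 mi)
B→C: 335.0 mi  (cumulative 588.2 mi)
C→D: 516.0 mi  (cumulative 1104.3 mi)
D→E: 345.6 mi  (cumulative 1449.9 mi)
E→F: 238.6 mi  (cumulative 1688.4 mi)
Cumulative distance at F ≈ 1688 mi.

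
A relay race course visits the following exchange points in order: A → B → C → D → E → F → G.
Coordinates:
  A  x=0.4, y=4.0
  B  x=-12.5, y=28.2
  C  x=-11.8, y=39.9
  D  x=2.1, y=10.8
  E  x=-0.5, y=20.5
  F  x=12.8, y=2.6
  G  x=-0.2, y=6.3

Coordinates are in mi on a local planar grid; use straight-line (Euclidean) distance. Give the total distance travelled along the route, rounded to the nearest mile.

Leg distances:
A→B: 27.4 mi  (cumulative 27.4 mi)
B→C: 11.7 mi  (cumulative 39.1 mi)
C→D: 32.2 mi  (cumulative 71.4 mi)
D→E: 10.0 mi  (cumulative 81.4 mi)
E→F: 22.3 mi  (cumulative 103.7 mi)
F→G: 13.5 mi  (cumulative 117.3 mi)
Total route length ≈ 117 mi.

117 mi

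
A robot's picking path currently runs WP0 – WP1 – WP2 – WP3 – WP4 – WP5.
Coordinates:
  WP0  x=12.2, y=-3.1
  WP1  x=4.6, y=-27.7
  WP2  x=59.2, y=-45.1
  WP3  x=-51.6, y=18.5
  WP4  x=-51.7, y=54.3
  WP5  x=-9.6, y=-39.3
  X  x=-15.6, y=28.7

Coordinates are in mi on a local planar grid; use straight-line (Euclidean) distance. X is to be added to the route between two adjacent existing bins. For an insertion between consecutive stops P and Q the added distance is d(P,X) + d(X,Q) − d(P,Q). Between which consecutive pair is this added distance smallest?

Added distance for inserting X between each consecutive pair:
WP0–WP1: 76.4 mi
WP1–WP2: 107.7 mi
WP2–WP3: 14.7 mi
WP3–WP4: 45.9 mi
WP4–WP5: 9.9 mi
Smallest added distance is 9.9 mi, inserting between WP4 and WP5.

between WP4 and WP5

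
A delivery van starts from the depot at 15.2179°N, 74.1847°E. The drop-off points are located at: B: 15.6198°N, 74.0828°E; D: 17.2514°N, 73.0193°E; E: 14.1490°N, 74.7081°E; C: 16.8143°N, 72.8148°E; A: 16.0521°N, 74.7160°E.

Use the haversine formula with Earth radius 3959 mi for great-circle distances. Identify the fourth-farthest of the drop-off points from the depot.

Distances from the depot (15.2179°N, 74.1847°E):
D: 160.4 mi
C: 143.0 mi
E: 81.7 mi
A: 67.6 mi
B: 28.6 mi
The fourth-farthest is A at 67.6 mi.

A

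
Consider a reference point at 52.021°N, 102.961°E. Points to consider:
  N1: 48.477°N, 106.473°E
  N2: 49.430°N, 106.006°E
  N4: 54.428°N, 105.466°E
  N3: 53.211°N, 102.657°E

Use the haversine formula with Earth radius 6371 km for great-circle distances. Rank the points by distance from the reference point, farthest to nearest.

N1, N2, N4, N3

Computing each great-circle distance from 52.021°N, 102.961°E:
N1 48.477°N, 106.473°E: 466.4 km
N2 49.430°N, 106.006°E: 359.0 km
N4 54.428°N, 105.466°E: 315.3 km
N3 53.211°N, 102.657°E: 133.9 km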